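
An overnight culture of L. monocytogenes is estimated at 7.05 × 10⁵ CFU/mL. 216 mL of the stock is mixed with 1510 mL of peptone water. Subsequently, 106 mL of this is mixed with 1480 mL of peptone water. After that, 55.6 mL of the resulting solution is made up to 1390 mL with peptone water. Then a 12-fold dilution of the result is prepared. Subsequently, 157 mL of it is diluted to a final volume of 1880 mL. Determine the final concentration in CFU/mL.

Overall dilution factor = 7.991 × 14.96 × 25 × 12 × 11.97 = 4.30 × 10⁵.
7.05 × 10⁵ CFU/mL / 4.30 × 10⁵ = 1.64 CFU/mL.

1.64 CFU/mL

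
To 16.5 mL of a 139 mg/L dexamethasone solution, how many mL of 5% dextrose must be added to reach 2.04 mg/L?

1110 mL

V₂ = C₁V₁/C₂ = 139 × 16.5 / 2.04 = 1124 mL.
Diluent to add = V₂ − V₁ = 1124 − 16.5 = 1110 mL.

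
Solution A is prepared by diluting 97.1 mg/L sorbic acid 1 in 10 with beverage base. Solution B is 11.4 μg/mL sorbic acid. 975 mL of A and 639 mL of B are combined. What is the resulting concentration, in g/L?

C_A = 97.1 mg/L / 10 = 9.71 mg/L.
C_B = 11.4 μg/mL = 11.4 mg/L.
C_mix = (C_A·V_A + C_B·V_B)/(V_A + V_B) = (9.71×975 + 11.4×639) / 1614 = 10.4 mg/L = 0.0104 g/L.

0.0104 g/L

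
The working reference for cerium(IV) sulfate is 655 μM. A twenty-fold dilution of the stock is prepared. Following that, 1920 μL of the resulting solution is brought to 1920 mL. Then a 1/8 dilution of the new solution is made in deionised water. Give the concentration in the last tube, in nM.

4.09 nM

Overall dilution factor = 20 × 1000 × 8 = 1.60 × 10⁵.
655 μM / 1.60 × 10⁵ = 4.09 × 10⁻³ μM = 4.09 nM.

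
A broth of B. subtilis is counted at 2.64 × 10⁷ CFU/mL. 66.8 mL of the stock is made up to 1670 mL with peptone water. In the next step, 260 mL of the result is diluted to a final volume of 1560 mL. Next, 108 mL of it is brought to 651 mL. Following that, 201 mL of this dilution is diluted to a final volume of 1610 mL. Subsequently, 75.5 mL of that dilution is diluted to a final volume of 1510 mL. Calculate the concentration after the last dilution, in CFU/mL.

182 CFU/mL

Overall dilution factor = 25 × 6 × 6.028 × 8.010 × 20 = 1.45 × 10⁵.
2.64 × 10⁷ CFU/mL / 1.45 × 10⁵ = 182 CFU/mL.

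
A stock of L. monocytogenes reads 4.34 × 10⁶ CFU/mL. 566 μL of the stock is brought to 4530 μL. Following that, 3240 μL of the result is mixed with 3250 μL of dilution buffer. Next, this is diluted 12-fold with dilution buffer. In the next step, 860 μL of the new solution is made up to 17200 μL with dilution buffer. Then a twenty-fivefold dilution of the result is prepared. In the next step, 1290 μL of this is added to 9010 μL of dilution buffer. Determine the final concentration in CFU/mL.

Overall dilution factor = 8.004 × 2.003 × 12 × 20 × 25 × 7.984 = 7.68 × 10⁵.
4.34 × 10⁶ CFU/mL / 7.68 × 10⁵ = 5.65 CFU/mL.

5.65 CFU/mL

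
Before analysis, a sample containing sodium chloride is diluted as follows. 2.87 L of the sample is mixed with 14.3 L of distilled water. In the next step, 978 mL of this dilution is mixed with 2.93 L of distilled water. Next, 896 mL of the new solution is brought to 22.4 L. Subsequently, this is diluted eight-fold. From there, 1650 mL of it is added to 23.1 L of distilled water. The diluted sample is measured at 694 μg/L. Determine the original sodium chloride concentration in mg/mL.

Overall dilution factor = 5.983 × 3.996 × 25 × 8 × 15 = 7.17 × 10⁴.
Original = 694 μg/L × 7.17 × 10⁴ = 4.98 × 10⁷ μg/L = 49.8 mg/mL.

49.8 mg/mL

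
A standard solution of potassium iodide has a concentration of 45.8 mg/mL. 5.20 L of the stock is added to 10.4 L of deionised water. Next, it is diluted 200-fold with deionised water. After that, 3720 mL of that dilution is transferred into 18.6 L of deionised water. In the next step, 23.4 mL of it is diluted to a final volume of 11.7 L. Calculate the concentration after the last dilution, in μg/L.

Overall dilution factor = 3 × 200 × 6 × 500 = 1.80 × 10⁶.
45.8 mg/mL / 1.80 × 10⁶ = 2.54 × 10⁻⁵ mg/mL = 25.4 μg/L.

25.4 μg/L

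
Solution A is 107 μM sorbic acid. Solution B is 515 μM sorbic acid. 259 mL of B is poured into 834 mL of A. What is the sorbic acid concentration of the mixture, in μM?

C_mix = (C_A·V_A + C_B·V_B)/(V_A + V_B) = (107×834 + 515×259) / 1093 = 204 μM.

204 μM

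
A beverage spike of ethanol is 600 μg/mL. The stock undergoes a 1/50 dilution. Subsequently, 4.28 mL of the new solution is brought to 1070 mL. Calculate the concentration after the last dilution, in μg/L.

Overall dilution factor = 50 × 250 = 1.25 × 10⁴.
600 μg/mL / 1.25 × 10⁴ = 0.0480 μg/mL = 48.0 μg/L.

48.0 μg/L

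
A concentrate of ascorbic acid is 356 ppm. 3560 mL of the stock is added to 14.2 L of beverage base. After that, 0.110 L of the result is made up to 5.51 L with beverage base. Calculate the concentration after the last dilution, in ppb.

1420 ppb

Overall dilution factor = 4.989 × 50.09 = 250.
356 ppm / 250 = 1.42 ppm = 1420 ppb.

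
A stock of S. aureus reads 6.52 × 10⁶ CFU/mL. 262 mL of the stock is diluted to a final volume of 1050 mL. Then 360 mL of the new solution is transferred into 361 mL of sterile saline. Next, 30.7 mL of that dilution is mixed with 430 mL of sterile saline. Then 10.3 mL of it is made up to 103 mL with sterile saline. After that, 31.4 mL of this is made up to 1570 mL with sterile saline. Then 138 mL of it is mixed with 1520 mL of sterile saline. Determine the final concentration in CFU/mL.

9.01 CFU/mL

Overall dilution factor = 4.008 × 2.003 × 15.01 × 10 × 50 × 12.01 = 7.24 × 10⁵.
6.52 × 10⁶ CFU/mL / 7.24 × 10⁵ = 9.01 CFU/mL.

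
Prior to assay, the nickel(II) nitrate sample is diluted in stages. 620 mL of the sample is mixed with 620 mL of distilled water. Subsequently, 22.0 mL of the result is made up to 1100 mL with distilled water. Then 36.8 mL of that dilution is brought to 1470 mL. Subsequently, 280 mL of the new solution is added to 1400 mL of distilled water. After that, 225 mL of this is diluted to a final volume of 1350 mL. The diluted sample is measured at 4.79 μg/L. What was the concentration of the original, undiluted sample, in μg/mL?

Overall dilution factor = 2 × 50 × 39.95 × 6 × 6 = 1.44 × 10⁵.
Original = 4.79 μg/L × 1.44 × 10⁵ = 6.89 × 10⁵ μg/L = 689 μg/mL.

689 μg/mL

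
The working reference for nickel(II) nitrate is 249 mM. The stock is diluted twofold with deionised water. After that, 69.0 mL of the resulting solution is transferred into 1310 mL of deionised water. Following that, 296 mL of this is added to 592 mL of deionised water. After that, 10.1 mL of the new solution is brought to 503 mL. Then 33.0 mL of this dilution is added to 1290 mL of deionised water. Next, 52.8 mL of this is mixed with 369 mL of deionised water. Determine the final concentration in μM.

0.130 μM

Overall dilution factor = 2 × 19.99 × 3 × 49.80 × 40.09 × 7.989 = 1.91 × 10⁶.
249 mM / 1.91 × 10⁶ = 1.30 × 10⁻⁴ mM = 0.130 μM.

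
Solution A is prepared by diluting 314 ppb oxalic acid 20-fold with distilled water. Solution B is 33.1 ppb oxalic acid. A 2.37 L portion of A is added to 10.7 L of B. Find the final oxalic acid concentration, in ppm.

C_A = 314 ppb / 20 = 15.7 ppb.
C_mix = (C_A·V_A + C_B·V_B)/(V_A + V_B) = (15.7×2.37 + 33.1×10.7) / 13.07 = 29.9 ppb = 0.0299 ppm.

0.0299 ppm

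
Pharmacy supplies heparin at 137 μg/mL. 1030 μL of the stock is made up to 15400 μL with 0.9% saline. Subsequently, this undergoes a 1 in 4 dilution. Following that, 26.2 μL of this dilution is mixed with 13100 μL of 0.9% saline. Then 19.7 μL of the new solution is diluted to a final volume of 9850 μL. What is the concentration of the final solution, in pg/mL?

Overall dilution factor = 14.95 × 4 × 501 × 500 = 1.50 × 10⁷.
137 μg/mL / 1.50 × 10⁷ = 9.14 × 10⁻⁶ μg/mL = 9.14 pg/mL.

9.14 pg/mL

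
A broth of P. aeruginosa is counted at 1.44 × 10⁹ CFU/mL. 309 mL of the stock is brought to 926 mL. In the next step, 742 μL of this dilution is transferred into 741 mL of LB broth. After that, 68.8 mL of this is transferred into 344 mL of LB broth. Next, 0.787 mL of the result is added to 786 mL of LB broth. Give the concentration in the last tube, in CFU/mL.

Overall dilution factor = 2.997 × 999.7 × 6 × 999.7 = 1.80 × 10⁷.
1.44 × 10⁹ CFU/mL / 1.80 × 10⁷ = 80.1 CFU/mL.

80.1 CFU/mL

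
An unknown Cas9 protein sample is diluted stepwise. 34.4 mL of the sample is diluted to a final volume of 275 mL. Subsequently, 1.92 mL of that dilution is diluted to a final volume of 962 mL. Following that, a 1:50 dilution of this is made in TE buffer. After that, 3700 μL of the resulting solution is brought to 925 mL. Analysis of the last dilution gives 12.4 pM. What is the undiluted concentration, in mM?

0.621 mM

Overall dilution factor = 7.994 × 501.0 × 50 × 250 = 5.01 × 10⁷.
Original = 12.4 pM × 5.01 × 10⁷ = 6.21 × 10⁸ pM = 0.621 mM.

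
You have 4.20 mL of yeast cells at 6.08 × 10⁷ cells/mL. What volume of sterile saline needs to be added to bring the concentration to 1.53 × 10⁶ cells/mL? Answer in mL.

163 mL

V₂ = C₁V₁/C₂ = 6.08 × 10⁷ × 4.20 / 1.53 × 10⁶ = 167 mL.
Diluent to add = V₂ − V₁ = 167 − 4.20 = 163 mL.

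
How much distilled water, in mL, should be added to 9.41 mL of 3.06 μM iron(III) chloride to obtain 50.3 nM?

563 mL

50.3 nM = 0.0503 μM.
V₂ = C₁V₁/C₂ = 3.06 × 9.41 / 0.0503 = 572 mL.
Diluent to add = V₂ − V₁ = 572 − 9.41 = 563 mL.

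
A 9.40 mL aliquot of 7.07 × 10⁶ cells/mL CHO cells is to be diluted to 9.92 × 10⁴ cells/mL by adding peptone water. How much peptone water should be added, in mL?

V₂ = C₁V₁/C₂ = 7.07 × 10⁶ × 9.40 / 9.92 × 10⁴ = 670 mL.
Diluent to add = V₂ − V₁ = 670 − 9.40 = 661 mL.

661 mL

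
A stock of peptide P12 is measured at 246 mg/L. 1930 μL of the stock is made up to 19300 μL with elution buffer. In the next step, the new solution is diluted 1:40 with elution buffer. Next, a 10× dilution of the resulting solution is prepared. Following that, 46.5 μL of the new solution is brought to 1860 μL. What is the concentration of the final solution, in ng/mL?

Overall dilution factor = 10 × 40 × 10 × 40 = 1.60 × 10⁵.
246 mg/L / 1.60 × 10⁵ = 1.54 × 10⁻³ mg/L = 1.54 ng/mL.

1.54 ng/mL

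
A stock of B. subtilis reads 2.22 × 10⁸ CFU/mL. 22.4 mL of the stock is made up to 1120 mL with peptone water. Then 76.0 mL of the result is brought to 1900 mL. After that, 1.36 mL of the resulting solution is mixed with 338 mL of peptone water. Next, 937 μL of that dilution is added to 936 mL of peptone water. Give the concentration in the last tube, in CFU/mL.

Overall dilution factor = 50 × 25 × 249.5 × 999.9 = 3.12 × 10⁸.
2.22 × 10⁸ CFU/mL / 3.12 × 10⁸ = 0.712 CFU/mL.

0.712 CFU/mL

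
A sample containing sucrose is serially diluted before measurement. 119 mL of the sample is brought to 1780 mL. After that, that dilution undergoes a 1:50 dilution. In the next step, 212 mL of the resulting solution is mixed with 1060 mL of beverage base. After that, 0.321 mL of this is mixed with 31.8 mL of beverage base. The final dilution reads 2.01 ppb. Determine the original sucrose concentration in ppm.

Overall dilution factor = 14.96 × 50 × 6 × 100.1 = 4.49 × 10⁵.
Original = 2.01 ppb × 4.49 × 10⁵ = 9.03 × 10⁵ ppb = 903 ppm.

903 ppm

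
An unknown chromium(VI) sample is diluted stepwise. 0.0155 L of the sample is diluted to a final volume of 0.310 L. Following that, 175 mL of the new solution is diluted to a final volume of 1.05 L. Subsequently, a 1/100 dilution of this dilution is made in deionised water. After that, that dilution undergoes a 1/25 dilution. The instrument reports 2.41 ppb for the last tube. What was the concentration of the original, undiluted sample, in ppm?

723 ppm

Overall dilution factor = 20 × 6 × 100 × 25 = 3.00 × 10⁵.
Original = 2.41 ppb × 3.00 × 10⁵ = 7.23 × 10⁵ ppb = 723 ppm.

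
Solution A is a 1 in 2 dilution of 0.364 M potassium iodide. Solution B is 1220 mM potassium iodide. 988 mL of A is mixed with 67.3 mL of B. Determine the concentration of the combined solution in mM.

248 mM

C_A = 0.364 M / 2 = 0.182 M.
C_B = 1220 mM = 1.22 M.
C_mix = (C_A·V_A + C_B·V_B)/(V_A + V_B) = (0.182×988 + 1.22×67.3) / 1055 = 0.248 M = 248 mM.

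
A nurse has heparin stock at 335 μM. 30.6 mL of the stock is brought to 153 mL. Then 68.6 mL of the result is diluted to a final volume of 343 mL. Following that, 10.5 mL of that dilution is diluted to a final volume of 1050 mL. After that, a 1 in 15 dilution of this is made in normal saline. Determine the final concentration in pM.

Overall dilution factor = 5 × 5 × 100 × 15 = 3.75 × 10⁴.
335 μM / 3.75 × 10⁴ = 8.93 × 10⁻³ μM = 8930 pM.

8930 pM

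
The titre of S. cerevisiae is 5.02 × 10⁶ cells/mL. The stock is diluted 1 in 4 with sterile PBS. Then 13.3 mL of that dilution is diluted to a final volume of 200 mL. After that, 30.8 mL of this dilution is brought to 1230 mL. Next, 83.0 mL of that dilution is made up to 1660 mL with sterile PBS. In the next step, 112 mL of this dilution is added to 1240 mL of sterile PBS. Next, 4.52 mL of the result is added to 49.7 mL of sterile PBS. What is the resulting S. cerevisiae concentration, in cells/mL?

0.722 cells/mL

Overall dilution factor = 4 × 15.04 × 39.94 × 20 × 12.07 × 12.00 = 6.96 × 10⁶.
5.02 × 10⁶ cells/mL / 6.96 × 10⁶ = 0.722 cells/mL.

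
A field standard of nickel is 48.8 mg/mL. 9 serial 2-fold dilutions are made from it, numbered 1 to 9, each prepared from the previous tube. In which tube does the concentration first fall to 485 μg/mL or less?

Tube n has concentration 48.8 mg/mL / 2ⁿ.
Need 2ⁿ ≥ 48.8 mg/mL / 485 μg/mL = 101, so n ≥ 6.65.
First such tube: n = 7.

tube 7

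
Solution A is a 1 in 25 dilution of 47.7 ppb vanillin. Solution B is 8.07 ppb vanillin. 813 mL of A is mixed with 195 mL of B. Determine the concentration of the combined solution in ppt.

3100 ppt

C_A = 47.7 ppb / 25 = 1.91 ppb.
C_mix = (C_A·V_A + C_B·V_B)/(V_A + V_B) = (1.91×813 + 8.07×195) / 1008 = 3.10 ppb = 3100 ppt.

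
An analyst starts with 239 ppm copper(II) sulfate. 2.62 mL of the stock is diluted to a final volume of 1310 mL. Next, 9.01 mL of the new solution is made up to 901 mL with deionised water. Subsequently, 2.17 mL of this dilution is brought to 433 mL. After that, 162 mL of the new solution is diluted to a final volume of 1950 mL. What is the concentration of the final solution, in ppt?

1.99 ppt

Overall dilution factor = 500 × 100 × 199.5 × 12.04 = 1.20 × 10⁸.
239 ppm / 1.20 × 10⁸ = 1.99 × 10⁻⁶ ppm = 1.99 ppt.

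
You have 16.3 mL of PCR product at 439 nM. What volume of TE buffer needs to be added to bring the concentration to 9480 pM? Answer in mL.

739 mL

9480 pM = 9.48 nM.
V₂ = C₁V₁/C₂ = 439 × 16.3 / 9.48 = 755 mL.
Diluent to add = V₂ − V₁ = 755 − 16.3 = 739 mL.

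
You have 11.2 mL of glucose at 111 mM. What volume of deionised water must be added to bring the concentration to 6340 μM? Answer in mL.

6340 μM = 6.34 mM.
V₂ = C₁V₁/C₂ = 111 × 11.2 / 6.34 = 196 mL.
Diluent to add = V₂ − V₁ = 196 − 11.2 = 185 mL.

185 mL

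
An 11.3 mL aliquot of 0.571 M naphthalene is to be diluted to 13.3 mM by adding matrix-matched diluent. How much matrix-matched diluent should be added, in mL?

13.3 mM = 0.0133 M.
V₂ = C₁V₁/C₂ = 0.571 × 11.3 / 0.0133 = 485 mL.
Diluent to add = V₂ − V₁ = 485 − 11.3 = 474 mL.

474 mL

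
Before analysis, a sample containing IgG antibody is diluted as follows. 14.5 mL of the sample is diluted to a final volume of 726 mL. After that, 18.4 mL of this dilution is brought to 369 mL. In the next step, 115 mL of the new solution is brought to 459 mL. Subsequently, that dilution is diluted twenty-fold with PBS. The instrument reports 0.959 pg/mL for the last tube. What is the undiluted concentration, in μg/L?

76.9 μg/L

Overall dilution factor = 50.07 × 20.05 × 3.991 × 20 = 8.02 × 10⁴.
Original = 0.959 pg/mL × 8.02 × 10⁴ = 7.69 × 10⁴ pg/mL = 76.9 μg/L.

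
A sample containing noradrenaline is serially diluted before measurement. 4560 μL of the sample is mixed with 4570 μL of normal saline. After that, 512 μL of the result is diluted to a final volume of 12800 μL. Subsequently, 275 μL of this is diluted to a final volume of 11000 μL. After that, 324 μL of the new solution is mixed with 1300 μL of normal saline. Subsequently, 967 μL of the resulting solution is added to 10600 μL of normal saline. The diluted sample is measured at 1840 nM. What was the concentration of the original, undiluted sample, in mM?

Overall dilution factor = 2.002 × 25 × 40 × 5.012 × 11.96 = 1.20 × 10⁵.
Original = 1840 nM × 1.20 × 10⁵ = 2.21 × 10⁸ nM = 221 mM.

221 mM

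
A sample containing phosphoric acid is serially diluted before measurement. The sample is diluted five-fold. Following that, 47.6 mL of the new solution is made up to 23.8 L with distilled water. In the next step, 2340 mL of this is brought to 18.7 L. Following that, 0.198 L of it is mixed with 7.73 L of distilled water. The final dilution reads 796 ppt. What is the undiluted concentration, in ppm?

637 ppm

Overall dilution factor = 5 × 500 × 7.991 × 40.04 = 8.00 × 10⁵.
Original = 796 ppt × 8.00 × 10⁵ = 6.37 × 10⁸ ppt = 637 ppm.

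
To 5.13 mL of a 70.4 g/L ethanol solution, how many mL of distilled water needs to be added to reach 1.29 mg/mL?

275 mL

1.29 mg/mL = 1.29 g/L.
V₂ = C₁V₁/C₂ = 70.4 × 5.13 / 1.29 = 280 mL.
Diluent to add = V₂ − V₁ = 280 − 5.13 = 275 mL.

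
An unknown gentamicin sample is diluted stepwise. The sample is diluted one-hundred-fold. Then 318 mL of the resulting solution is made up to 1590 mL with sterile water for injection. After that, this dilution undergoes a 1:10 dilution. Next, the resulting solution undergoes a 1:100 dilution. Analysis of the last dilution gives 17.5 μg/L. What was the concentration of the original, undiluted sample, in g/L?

8.75 g/L

Overall dilution factor = 100 × 5 × 10 × 100 = 5.00 × 10⁵.
Original = 17.5 μg/L × 5.00 × 10⁵ = 8.75 × 10⁶ μg/L = 8.75 g/L.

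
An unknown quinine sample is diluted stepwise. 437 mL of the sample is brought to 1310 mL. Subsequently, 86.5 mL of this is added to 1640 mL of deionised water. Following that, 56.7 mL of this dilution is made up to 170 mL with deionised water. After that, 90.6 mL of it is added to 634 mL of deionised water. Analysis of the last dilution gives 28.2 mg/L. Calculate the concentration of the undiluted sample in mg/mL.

40.5 mg/mL

Overall dilution factor = 2.998 × 19.96 × 2.998 × 7.998 = 1435.
Original = 28.2 mg/L × 1435 = 4.05 × 10⁴ mg/L = 40.5 mg/mL.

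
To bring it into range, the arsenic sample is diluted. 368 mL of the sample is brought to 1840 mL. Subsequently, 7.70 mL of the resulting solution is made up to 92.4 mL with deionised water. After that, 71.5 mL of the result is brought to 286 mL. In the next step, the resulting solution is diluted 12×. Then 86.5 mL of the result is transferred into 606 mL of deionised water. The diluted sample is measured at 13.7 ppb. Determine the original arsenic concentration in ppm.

Overall dilution factor = 5 × 12 × 4 × 12 × 8.006 = 2.31 × 10⁴.
Original = 13.7 ppb × 2.31 × 10⁴ = 3.16 × 10⁵ ppb = 316 ppm.

316 ppm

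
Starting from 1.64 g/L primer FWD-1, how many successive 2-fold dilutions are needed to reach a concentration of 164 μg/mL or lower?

4

Need 2ⁿ ≥ 10.00, so n ≥ log(10.00)/log(2) = 3.32.
Minimum whole steps: n = 4.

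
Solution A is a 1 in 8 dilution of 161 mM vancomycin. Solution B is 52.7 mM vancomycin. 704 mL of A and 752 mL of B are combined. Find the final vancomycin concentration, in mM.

36.9 mM

C_A = 161 mM / 8 = 20.1 mM.
C_mix = (C_A·V_A + C_B·V_B)/(V_A + V_B) = (20.1×704 + 52.7×752) / 1456 = 36.9 mM.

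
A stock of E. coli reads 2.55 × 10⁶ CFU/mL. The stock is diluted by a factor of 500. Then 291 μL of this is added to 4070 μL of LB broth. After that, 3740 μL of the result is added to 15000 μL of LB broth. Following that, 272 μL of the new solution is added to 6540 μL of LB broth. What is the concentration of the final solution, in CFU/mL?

Overall dilution factor = 500 × 14.99 × 5.011 × 25.04 = 9.40 × 10⁵.
2.55 × 10⁶ CFU/mL / 9.40 × 10⁵ = 2.71 CFU/mL.

2.71 CFU/mL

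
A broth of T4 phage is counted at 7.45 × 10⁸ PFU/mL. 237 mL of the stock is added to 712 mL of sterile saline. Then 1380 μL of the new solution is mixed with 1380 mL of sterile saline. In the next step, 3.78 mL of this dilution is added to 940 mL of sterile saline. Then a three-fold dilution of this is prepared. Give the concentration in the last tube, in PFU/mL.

Overall dilution factor = 4.004 × 1001 × 249.7 × 3 = 3.00 × 10⁶.
7.45 × 10⁸ PFU/mL / 3.00 × 10⁶ = 248 PFU/mL.

248 PFU/mL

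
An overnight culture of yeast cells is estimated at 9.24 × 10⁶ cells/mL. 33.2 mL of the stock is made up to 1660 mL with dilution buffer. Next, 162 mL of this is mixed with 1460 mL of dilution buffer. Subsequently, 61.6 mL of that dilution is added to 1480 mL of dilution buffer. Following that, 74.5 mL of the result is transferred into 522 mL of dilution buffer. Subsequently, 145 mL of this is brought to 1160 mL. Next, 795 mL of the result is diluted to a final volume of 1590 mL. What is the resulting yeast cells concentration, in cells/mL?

Overall dilution factor = 50 × 10.01 × 25.03 × 8.007 × 8 × 2 = 1.60 × 10⁶.
9.24 × 10⁶ cells/mL / 1.60 × 10⁶ = 5.76 cells/mL.

5.76 cells/mL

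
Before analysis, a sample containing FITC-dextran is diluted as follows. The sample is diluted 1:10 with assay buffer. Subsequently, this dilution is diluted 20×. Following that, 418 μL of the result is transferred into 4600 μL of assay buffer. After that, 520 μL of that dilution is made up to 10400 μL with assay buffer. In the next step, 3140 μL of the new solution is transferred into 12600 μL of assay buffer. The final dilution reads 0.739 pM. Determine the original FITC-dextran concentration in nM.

Overall dilution factor = 10 × 20 × 12.00 × 20 × 5.013 = 2.41 × 10⁵.
Original = 0.739 pM × 2.41 × 10⁵ = 1.78 × 10⁵ pM = 178 nM.

178 nM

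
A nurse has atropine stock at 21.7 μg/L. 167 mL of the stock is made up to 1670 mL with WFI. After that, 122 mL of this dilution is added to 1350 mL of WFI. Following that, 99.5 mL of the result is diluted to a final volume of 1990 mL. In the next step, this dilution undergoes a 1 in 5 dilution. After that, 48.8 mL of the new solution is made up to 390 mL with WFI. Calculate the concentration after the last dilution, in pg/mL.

Overall dilution factor = 10 × 12.07 × 20 × 5 × 7.992 = 9.64 × 10⁴.
21.7 μg/L / 9.64 × 10⁴ = 2.25 × 10⁻⁴ μg/L = 0.225 pg/mL.

0.225 pg/mL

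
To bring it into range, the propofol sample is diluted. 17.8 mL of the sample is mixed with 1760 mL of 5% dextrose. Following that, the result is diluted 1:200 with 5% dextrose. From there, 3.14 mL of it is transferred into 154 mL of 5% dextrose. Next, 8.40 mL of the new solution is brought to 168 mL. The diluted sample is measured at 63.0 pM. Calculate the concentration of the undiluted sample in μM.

1260 μM

Overall dilution factor = 99.88 × 200 × 50.04 × 20 = 2.00 × 10⁷.
Original = 63.0 pM × 2.00 × 10⁷ = 1.26 × 10⁹ pM = 1260 μM.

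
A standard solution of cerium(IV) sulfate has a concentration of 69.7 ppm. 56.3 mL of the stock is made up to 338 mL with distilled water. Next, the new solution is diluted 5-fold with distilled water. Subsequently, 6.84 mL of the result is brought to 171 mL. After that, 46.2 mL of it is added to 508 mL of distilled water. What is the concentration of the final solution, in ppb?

7.74 ppb

Overall dilution factor = 6.004 × 5 × 25 × 12.00 = 9002.
69.7 ppm / 9002 = 7.74 × 10⁻³ ppm = 7.74 ppb.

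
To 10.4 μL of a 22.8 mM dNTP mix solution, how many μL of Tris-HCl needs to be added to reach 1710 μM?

1710 μM = 1.71 mM.
V₂ = C₁V₁/C₂ = 22.8 × 10.4 / 1.71 = 139 μL.
Diluent to add = V₂ − V₁ = 139 − 10.4 = 128 μL.

128 μL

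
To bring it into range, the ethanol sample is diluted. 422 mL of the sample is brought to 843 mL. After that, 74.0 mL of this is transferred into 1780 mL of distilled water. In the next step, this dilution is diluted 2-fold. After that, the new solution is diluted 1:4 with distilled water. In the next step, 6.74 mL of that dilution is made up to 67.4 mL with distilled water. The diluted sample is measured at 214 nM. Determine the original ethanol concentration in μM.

857 μM

Overall dilution factor = 1.998 × 25.05 × 2 × 4 × 10 = 4004.
Original = 214 nM × 4004 = 8.57 × 10⁵ nM = 857 μM.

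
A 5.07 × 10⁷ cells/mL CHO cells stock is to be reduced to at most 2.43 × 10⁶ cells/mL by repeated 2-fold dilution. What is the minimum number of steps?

5

Need 2ⁿ ≥ 20.9, so n ≥ log(20.9)/log(2) = 4.38.
Minimum whole steps: n = 5.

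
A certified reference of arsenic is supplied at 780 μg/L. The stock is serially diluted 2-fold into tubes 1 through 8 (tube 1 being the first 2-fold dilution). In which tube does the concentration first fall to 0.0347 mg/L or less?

tube 5

Tube n has concentration 780 μg/L / 2ⁿ.
Need 2ⁿ ≥ 780 μg/L / 0.0347 mg/L = 22.5, so n ≥ 4.49.
First such tube: n = 5.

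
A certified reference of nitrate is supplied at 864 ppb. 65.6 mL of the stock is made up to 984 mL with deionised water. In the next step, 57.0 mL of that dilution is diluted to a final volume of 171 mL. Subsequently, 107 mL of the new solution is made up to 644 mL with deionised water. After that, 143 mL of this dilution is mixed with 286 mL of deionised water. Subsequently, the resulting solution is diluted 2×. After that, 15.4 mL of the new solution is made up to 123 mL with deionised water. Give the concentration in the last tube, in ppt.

66.6 ppt

Overall dilution factor = 15 × 3 × 6.019 × 3 × 2 × 7.987 = 1.30 × 10⁴.
864 ppb / 1.30 × 10⁴ = 0.0666 ppb = 66.6 ppt.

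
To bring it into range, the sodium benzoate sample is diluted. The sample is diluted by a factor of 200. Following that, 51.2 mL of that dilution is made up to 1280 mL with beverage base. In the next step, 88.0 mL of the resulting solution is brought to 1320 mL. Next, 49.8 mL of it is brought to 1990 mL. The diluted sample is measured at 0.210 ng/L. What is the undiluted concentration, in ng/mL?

Overall dilution factor = 200 × 25 × 15 × 39.96 = 3.00 × 10⁶.
Original = 0.210 ng/L × 3.00 × 10⁶ = 6.29 × 10⁵ ng/L = 629 ng/mL.

629 ng/mL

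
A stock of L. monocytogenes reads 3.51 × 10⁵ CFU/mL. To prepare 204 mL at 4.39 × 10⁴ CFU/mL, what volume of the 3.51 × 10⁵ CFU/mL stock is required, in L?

V₁ = C₂V₂/C₁ = 4.39 × 10⁴ × 204 / 3.51 × 10⁵ = 25.5 mL = 0.0255 L.

0.0255 L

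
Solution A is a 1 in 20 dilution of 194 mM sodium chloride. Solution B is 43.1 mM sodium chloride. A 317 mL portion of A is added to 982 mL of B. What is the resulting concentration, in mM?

C_A = 194 mM / 20 = 9.70 mM.
C_mix = (C_A·V_A + C_B·V_B)/(V_A + V_B) = (9.70×317 + 43.1×982) / 1299 = 34.9 mM.

34.9 mM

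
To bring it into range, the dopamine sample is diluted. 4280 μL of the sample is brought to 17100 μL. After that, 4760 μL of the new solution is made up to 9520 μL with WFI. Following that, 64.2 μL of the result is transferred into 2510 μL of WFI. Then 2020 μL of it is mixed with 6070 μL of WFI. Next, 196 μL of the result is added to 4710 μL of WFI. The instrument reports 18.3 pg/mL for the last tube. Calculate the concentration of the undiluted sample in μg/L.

588 μg/L

Overall dilution factor = 3.995 × 2 × 40.10 × 4.005 × 25.03 = 3.21 × 10⁴.
Original = 18.3 pg/mL × 3.21 × 10⁴ = 5.88 × 10⁵ pg/mL = 588 μg/L.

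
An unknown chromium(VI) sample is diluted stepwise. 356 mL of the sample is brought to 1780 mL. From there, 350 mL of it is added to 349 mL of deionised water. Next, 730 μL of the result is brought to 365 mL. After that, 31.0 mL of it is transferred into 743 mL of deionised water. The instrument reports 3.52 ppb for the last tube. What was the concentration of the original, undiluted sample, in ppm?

Overall dilution factor = 5 × 1.997 × 500 × 24.97 = 1.25 × 10⁵.
Original = 3.52 ppb × 1.25 × 10⁵ = 4.39 × 10⁵ ppb = 439 ppm.

439 ppm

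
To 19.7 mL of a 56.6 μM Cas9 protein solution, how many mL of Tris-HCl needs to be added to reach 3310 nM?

3310 nM = 3.31 μM.
V₂ = C₁V₁/C₂ = 56.6 × 19.7 / 3.31 = 337 mL.
Diluent to add = V₂ − V₁ = 337 − 19.7 = 317 mL.

317 mL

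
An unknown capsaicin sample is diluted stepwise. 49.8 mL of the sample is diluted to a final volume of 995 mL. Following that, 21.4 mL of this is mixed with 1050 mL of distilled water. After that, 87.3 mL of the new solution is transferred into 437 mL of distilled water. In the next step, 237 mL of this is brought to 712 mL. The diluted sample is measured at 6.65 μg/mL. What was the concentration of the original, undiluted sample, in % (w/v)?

12.0 % (w/v)

Overall dilution factor = 19.98 × 50.07 × 6.006 × 3.004 = 1.80 × 10⁴.
Original = 6.65 μg/mL × 1.80 × 10⁴ = 1.20 × 10⁵ μg/mL = 12.0 % (w/v).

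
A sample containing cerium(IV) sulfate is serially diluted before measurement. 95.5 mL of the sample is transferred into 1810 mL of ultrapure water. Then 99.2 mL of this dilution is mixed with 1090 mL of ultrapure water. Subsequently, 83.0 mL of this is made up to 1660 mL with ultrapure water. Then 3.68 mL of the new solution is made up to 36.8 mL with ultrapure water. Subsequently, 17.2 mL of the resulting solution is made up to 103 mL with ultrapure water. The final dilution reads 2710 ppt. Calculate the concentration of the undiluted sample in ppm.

776 ppm

Overall dilution factor = 19.95 × 11.99 × 20 × 10 × 5.988 = 2.86 × 10⁵.
Original = 2710 ppt × 2.86 × 10⁵ = 7.76 × 10⁸ ppt = 776 ppm.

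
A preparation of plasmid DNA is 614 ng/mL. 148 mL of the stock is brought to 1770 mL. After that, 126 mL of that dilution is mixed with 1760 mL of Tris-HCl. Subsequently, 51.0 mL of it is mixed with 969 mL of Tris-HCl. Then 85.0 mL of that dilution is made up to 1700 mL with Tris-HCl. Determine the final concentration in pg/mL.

8.57 pg/mL

Overall dilution factor = 11.96 × 14.97 × 20 × 20 = 7.16 × 10⁴.
614 ng/mL / 7.16 × 10⁴ = 8.57 × 10⁻³ ng/mL = 8.57 pg/mL.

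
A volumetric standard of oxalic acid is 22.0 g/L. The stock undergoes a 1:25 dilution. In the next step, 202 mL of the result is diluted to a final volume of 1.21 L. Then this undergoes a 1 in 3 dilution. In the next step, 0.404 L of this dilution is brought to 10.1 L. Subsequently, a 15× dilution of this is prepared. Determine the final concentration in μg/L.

Overall dilution factor = 25 × 5.990 × 3 × 25 × 15 = 1.68 × 10⁵.
22.0 g/L / 1.68 × 10⁵ = 1.31 × 10⁻⁴ g/L = 131 μg/L.

131 μg/L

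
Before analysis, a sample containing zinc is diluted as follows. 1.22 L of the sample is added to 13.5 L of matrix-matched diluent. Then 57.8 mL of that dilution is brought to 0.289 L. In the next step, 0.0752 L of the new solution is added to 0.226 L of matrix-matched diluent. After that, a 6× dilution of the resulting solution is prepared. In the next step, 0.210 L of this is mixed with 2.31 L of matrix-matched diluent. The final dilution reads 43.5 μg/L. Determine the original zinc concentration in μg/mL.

Overall dilution factor = 12.07 × 5 × 4.005 × 6 × 12 = 1.74 × 10⁴.
Original = 43.5 μg/L × 1.74 × 10⁴ = 7.57 × 10⁵ μg/L = 757 μg/mL.

757 μg/mL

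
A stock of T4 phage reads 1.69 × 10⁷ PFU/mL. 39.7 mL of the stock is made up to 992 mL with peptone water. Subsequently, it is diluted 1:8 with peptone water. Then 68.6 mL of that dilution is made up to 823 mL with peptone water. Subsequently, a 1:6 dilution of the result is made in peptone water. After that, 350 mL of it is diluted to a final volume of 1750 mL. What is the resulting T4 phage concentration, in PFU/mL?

Overall dilution factor = 24.99 × 8 × 12.00 × 6 × 5 = 7.19 × 10⁴.
1.69 × 10⁷ PFU/mL / 7.19 × 10⁴ = 235 PFU/mL.

235 PFU/mL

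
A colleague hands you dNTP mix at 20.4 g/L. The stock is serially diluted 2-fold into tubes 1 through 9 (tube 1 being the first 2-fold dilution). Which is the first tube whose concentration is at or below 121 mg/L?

Tube n has concentration 20.4 g/L / 2ⁿ.
Need 2ⁿ ≥ 20.4 g/L / 121 mg/L = 169, so n ≥ 7.40.
First such tube: n = 8.

tube 8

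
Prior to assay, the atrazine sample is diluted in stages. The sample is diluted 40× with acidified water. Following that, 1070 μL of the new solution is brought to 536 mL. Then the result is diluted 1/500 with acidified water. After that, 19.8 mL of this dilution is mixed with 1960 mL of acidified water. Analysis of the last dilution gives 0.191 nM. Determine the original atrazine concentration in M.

Overall dilution factor = 40 × 500.9 × 500 × 99.99 = 1.00 × 10⁹.
Original = 0.191 nM × 1.00 × 10⁹ = 1.91 × 10⁸ nM = 0.191 M.

0.191 M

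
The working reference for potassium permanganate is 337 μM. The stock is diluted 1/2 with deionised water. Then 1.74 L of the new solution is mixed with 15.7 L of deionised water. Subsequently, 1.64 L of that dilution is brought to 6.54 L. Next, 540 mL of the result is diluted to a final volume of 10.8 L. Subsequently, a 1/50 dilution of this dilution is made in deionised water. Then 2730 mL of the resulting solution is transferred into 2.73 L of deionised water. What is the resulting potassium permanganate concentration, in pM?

2110 pM

Overall dilution factor = 2 × 10.02 × 3.988 × 20 × 50 × 2 = 1.60 × 10⁵.
337 μM / 1.60 × 10⁵ = 2.11 × 10⁻³ μM = 2110 pM.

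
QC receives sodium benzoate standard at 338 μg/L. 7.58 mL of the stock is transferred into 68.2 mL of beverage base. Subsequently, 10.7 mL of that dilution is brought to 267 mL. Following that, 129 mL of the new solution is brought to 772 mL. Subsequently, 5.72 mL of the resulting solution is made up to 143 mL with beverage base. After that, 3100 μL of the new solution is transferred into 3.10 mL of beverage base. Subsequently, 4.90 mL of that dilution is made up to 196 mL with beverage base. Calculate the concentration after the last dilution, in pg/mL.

0.113 pg/mL

Overall dilution factor = 9.997 × 24.95 × 5.984 × 25 × 2 × 40 = 2.99 × 10⁶.
338 μg/L / 2.99 × 10⁶ = 1.13 × 10⁻⁴ μg/L = 0.113 pg/mL.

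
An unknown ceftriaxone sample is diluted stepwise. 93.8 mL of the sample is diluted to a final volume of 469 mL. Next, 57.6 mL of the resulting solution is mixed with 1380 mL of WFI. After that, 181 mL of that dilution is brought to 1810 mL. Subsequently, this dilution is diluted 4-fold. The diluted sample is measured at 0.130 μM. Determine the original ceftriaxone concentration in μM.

Overall dilution factor = 5 × 24.96 × 10 × 4 = 4992.
Original = 0.130 μM × 4992 = 649 μM.

649 μM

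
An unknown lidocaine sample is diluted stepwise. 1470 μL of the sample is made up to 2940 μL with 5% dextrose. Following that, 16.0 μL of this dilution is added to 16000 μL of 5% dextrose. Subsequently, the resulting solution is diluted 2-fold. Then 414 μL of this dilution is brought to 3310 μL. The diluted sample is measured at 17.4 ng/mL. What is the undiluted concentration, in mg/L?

Overall dilution factor = 2 × 1001 × 2 × 7.995 = 3.20 × 10⁴.
Original = 17.4 ng/mL × 3.20 × 10⁴ = 5.57 × 10⁵ ng/mL = 557 mg/L.

557 mg/L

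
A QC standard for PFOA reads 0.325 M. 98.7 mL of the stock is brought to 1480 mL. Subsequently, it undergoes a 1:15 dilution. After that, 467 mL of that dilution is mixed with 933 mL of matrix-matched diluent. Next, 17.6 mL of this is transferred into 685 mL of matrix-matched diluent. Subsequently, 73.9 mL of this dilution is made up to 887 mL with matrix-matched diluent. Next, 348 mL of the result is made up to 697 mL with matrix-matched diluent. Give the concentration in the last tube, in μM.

Overall dilution factor = 14.99 × 15 × 2.998 × 39.92 × 12.00 × 2.003 = 6.47 × 10⁵.
0.325 M / 6.47 × 10⁵ = 5.02 × 10⁻⁷ M = 0.502 μM.

0.502 μM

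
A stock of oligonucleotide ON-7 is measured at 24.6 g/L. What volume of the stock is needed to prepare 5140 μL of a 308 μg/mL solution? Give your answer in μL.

308 μg/mL = 0.308 g/L.
V₁ = C₂V₂/C₁ = 0.308 × 5140 / 24.6 = 64.4 μL.

64.4 μL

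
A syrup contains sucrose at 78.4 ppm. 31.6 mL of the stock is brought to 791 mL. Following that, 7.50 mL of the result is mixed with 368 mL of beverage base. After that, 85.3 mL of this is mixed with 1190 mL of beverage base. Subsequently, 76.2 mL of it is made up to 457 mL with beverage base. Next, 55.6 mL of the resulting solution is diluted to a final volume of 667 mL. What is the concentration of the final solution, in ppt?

58.2 ppt

Overall dilution factor = 25.03 × 50.07 × 14.95 × 5.997 × 12.00 = 1.35 × 10⁶.
78.4 ppm / 1.35 × 10⁶ = 5.82 × 10⁻⁵ ppm = 58.2 ppt.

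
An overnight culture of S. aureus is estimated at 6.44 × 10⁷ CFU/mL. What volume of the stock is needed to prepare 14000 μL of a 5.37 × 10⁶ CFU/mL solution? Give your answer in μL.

V₁ = C₂V₂/C₁ = 5.37 × 10⁶ × 14000 / 6.44 × 10⁷ = 1167 μL.

1170 μL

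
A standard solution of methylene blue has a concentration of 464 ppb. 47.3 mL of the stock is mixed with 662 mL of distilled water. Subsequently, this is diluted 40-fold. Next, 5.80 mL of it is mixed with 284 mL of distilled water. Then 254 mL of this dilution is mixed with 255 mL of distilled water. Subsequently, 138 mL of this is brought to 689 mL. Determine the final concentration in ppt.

Overall dilution factor = 15.00 × 40 × 49.97 × 2.004 × 4.993 = 3.00 × 10⁵.
464 ppb / 3.00 × 10⁵ = 1.55 × 10⁻³ ppb = 1.55 ppt.

1.55 ppt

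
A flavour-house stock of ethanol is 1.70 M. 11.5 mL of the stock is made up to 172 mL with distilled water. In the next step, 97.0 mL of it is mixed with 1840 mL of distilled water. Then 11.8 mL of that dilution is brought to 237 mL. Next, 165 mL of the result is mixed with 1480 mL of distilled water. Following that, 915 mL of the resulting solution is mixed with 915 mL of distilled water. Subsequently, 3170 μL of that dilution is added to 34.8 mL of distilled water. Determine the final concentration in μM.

Overall dilution factor = 14.96 × 19.97 × 20.08 × 9.970 × 2 × 11.98 = 1.43 × 10⁶.
1.70 M / 1.43 × 10⁶ = 1.19 × 10⁻⁶ M = 1.19 μM.

1.19 μM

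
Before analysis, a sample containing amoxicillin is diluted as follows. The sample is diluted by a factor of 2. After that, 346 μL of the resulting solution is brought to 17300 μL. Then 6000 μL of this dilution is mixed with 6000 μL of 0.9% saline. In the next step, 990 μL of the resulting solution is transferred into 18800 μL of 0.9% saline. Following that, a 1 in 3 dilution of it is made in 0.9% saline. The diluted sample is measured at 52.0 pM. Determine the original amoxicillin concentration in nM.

624 nM

Overall dilution factor = 2 × 50 × 2 × 19.99 × 3 = 1.20 × 10⁴.
Original = 52.0 pM × 1.20 × 10⁴ = 6.24 × 10⁵ pM = 624 nM.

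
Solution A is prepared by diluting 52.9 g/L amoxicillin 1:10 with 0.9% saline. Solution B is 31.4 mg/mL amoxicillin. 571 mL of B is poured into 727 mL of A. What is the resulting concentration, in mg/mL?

16.8 mg/mL

C_A = 52.9 g/L / 10 = 5.29 g/L.
C_B = 31.4 mg/mL = 31.4 g/L.
C_mix = (C_A·V_A + C_B·V_B)/(V_A + V_B) = (5.29×727 + 31.4×571) / 1298 = 16.8 g/L = 16.8 mg/mL.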